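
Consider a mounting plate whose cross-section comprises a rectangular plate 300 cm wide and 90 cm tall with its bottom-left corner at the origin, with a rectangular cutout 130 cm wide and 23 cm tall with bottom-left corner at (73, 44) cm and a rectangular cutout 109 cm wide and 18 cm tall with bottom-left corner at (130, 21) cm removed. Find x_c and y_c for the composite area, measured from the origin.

x_c = 148.56 cm, y_c = 44.91 cm

Part | A | x̄ᵢ | ȳᵢ | A·x̄ᵢ | A·ȳᵢ
plate | 27000.00 | 150.00 | 45.00 | 4050000.00 | 1215000.00
hole 1 | -2990.00 | 138.00 | 55.50 | -412620.00 | -165945.00
hole 2 | -1962.00 | 184.50 | 30.00 | -361989.00 | -58860.00
Σ | 22048.00 |  |  | 3275391.00 | 990195.00
x_c = 3275391.00 / 22048.00 = 148.56 cm
y_c = 990195.00 / 22048.00 = 44.91 cm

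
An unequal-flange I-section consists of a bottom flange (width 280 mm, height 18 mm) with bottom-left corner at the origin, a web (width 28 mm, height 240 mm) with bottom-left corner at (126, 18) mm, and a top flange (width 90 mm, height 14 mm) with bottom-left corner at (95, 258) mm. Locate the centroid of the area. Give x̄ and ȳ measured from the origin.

x̄ = 140.00 mm, ȳ = 100.35 mm

Part | A | x̄ᵢ | ȳᵢ | A·x̄ᵢ | A·ȳᵢ
bottom flange | 5040.00 | 140.00 | 9.00 | 705600.00 | 45360.00
web | 6720.00 | 140.00 | 138.00 | 940800.00 | 927360.00
top flange | 1260.00 | 140.00 | 265.00 | 176400.00 | 333900.00
Σ | 13020.00 |  |  | 1822800.00 | 1306620.00
x̄ = 1822800.00 / 13020.00 = 140.00 mm
ȳ = 1306620.00 / 13020.00 = 100.35 mm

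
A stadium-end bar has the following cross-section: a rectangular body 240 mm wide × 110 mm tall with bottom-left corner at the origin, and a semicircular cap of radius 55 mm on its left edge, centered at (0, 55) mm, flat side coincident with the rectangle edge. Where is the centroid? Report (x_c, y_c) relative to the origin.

rectangular body: A = 240 × 110 = 26400.00, centroid at (120.00, 55.00).
semicircular end: A = ½π·55² = 4751.66, centroid at (-23.34, 55.00).
ΣA = 31151.66 mm², ΣAx_c = 3057083.33 mm³, ΣAy_c = 1713341.24 mm³.
x_c = 3057083.33/31151.66 = 98.14 mm; y_c = 1713341.24/31151.66 = 55.00 mm.

x_c = 98.14 mm, y_c = 55.00 mm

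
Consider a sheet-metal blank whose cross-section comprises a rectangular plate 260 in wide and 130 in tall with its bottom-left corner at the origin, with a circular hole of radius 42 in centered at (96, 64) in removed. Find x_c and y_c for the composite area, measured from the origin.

x_c = 136.67 in, y_c = 65.20 in

plate: A = 260 × 130 = 33800.00, centroid at (130.00, 65.00).
hole: A = −π·42² = -5541.77, centroid at (96.00, 64.00).
ΣA = 28258.23 in²
ΣAx_c = (33800.00)(130.00) + (-5541.77)(96.00) = 3861990.13 in³
ΣAy_c = (33800.00)(65.00) + (-5541.77)(64.00) = 1842326.76 in³
x_c = 3861990.13 / 28258.23 = 136.67 in
y_c = 1842326.76 / 28258.23 = 65.20 in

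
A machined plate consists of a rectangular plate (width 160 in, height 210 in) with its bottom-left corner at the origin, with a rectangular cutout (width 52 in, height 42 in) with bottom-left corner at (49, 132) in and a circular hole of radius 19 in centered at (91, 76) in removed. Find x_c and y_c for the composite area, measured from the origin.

x_c = 79.95 in, y_c = 102.62 in

Part | A | x̄ᵢ | ȳᵢ | A·x̄ᵢ | A·ȳᵢ
plate | 33600.00 | 80.00 | 105.00 | 2688000.00 | 3528000.00
hole 1 | -2184.00 | 75.00 | 153.00 | -163800.00 | -334152.00
hole 2 | -1134.11 | 91.00 | 76.00 | -103204.46 | -86192.74
Σ | 30281.89 |  |  | 2420995.54 | 3107655.26
x_c = 2420995.54 / 30281.89 = 79.95 in
y_c = 3107655.26 / 30281.89 = 102.62 in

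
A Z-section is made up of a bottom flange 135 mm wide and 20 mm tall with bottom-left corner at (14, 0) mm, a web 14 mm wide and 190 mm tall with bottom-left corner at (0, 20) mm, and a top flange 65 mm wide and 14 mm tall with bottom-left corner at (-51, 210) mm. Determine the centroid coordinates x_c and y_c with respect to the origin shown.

Part | A | x̄ᵢ | ȳᵢ | A·x̄ᵢ | A·ȳᵢ
bottom flange | 2700.00 | 81.50 | 10.00 | 220050.00 | 27000.00
web | 2660.00 | 7.00 | 115.00 | 18620.00 | 305900.00
top flange | 910.00 | -18.50 | 217.00 | -16835.00 | 197470.00
Σ | 6270.00 |  |  | 221835.00 | 530370.00
x_c = 221835.00 / 6270.00 = 35.38 mm
y_c = 530370.00 / 6270.00 = 84.59 mm

x_c = 35.38 mm, y_c = 84.59 mm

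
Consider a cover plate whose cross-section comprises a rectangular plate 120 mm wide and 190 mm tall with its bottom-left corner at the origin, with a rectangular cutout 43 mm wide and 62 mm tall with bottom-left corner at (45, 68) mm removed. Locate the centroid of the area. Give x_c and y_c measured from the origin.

Part | A | x̄ᵢ | ȳᵢ | A·x̄ᵢ | A·ȳᵢ
plate | 22800.00 | 60.00 | 95.00 | 1368000.00 | 2166000.00
hole | -2666.00 | 66.50 | 99.00 | -177289.00 | -263934.00
Σ | 20134.00 |  |  | 1190711.00 | 1902066.00
x_c = 1190711.00 / 20134.00 = 59.14 mm
y_c = 1902066.00 / 20134.00 = 94.47 mm

x_c = 59.14 mm, y_c = 94.47 mm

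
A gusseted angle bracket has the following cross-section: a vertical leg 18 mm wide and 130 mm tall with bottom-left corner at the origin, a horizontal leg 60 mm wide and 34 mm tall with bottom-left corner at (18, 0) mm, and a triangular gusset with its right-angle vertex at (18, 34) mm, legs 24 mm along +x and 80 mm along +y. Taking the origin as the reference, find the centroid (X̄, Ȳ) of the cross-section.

vertical leg: A = 18 × 130 = 2340.00, centroid at (9.00, 65.00).
horizontal leg: A = 60 × 34 = 2040.00, centroid at (48.00, 17.00).
gusset: A = ½·24·80 = 960.00, centroid at (26.00, 60.67).
ΣA = 5340.00 mm²
ΣAX̄ = (2340.00)(9.00) + (2040.00)(48.00) + (960.00)(26.00) = 143940.00 mm³
ΣAȲ = (2340.00)(65.00) + (2040.00)(17.00) + (960.00)(60.67) = 245020.00 mm³
X̄ = 143940.00 / 5340.00 = 26.96 mm
Ȳ = 245020.00 / 5340.00 = 45.88 mm

X̄ = 26.96 mm, Ȳ = 45.88 mm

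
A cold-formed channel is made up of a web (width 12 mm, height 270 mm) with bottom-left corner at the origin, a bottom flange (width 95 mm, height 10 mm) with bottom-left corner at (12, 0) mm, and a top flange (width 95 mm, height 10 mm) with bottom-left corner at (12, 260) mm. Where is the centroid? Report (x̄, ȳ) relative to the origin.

web: A = 12 × 270 = 3240.00, centroid at (6.00, 135.00).
bottom flange: A = 95 × 10 = 950.00, centroid at (59.50, 5.00).
top flange: A = 95 × 10 = 950.00, centroid at (59.50, 265.00).
ΣA = 5140.00 mm², ΣAx̄ = 132490.00 mm³, ΣAȳ = 693900.00 mm³.
x̄ = 132490.00/5140.00 = 25.78 mm; ȳ = 693900.00/5140.00 = 135.00 mm.

x̄ = 25.78 mm, ȳ = 135.00 mm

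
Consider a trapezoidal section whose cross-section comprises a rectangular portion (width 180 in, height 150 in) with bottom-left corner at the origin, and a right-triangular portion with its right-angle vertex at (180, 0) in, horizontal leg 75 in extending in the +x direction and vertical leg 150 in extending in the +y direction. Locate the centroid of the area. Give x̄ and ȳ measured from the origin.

rectangular portion: A = 180 × 150 = 27000.00, centroid at (90.00, 75.00).
triangular portion: A = ½·75·150 = 5625.00, centroid at (205.00, 50.00).
ΣA = 32625.00 in²
ΣAx̄ = (27000.00)(90.00) + (5625.00)(205.00) = 3583125.00 in³
ΣAȳ = (27000.00)(75.00) + (5625.00)(50.00) = 2306250.00 in³
x̄ = 3583125.00 / 32625.00 = 109.83 in
ȳ = 2306250.00 / 32625.00 = 70.69 in

x̄ = 109.83 in, ȳ = 70.69 in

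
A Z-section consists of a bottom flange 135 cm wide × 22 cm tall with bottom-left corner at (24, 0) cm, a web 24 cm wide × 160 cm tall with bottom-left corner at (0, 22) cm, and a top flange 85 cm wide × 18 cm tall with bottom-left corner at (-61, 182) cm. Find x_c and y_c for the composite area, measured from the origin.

bottom flange: A = 135 × 22 = 2970.00, centroid at (91.50, 11.00).
web: A = 24 × 160 = 3840.00, centroid at (12.00, 102.00).
top flange: A = 85 × 18 = 1530.00, centroid at (-18.50, 191.00).
ΣA = 8340.00 cm²
ΣAx_c = (2970.00)(91.50) + (3840.00)(12.00) + (1530.00)(-18.50) = 289530.00 cm³
ΣAy_c = (2970.00)(11.00) + (3840.00)(102.00) + (1530.00)(191.00) = 716580.00 cm³
x_c = 289530.00 / 8340.00 = 34.72 cm
y_c = 716580.00 / 8340.00 = 85.92 cm

x_c = 34.72 cm, y_c = 85.92 cm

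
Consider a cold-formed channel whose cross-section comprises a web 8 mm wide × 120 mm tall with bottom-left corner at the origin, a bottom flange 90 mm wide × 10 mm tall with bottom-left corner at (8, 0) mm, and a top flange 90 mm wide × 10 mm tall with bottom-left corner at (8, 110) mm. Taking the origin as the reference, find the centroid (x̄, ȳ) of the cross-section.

web: A = 8 × 120 = 960.00, centroid at (4.00, 60.00).
bottom flange: A = 90 × 10 = 900.00, centroid at (53.00, 5.00).
top flange: A = 90 × 10 = 900.00, centroid at (53.00, 115.00).
ΣA = 2760.00 mm², ΣAx̄ = 99240.00 mm³, ΣAȳ = 165600.00 mm³.
x̄ = 99240.00/2760.00 = 35.96 mm; ȳ = 165600.00/2760.00 = 60.00 mm.

x̄ = 35.96 mm, ȳ = 60.00 mm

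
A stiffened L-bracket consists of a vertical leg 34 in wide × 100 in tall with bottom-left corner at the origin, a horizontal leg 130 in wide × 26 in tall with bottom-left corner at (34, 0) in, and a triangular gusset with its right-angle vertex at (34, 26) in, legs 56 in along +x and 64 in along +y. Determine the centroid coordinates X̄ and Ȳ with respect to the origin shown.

X̄ = 56.79 in, Ȳ = 34.85 in

vertical leg: A = 34 × 100 = 3400.00, centroid at (17.00, 50.00).
horizontal leg: A = 130 × 26 = 3380.00, centroid at (99.00, 13.00).
gusset: A = ½·56·64 = 1792.00, centroid at (52.67, 47.33).
ΣA = 8572.00 in², ΣAX̄ = 486798.67 in³, ΣAȲ = 298761.33 in³.
X̄ = 486798.67/8572.00 = 56.79 in; Ȳ = 298761.33/8572.00 = 34.85 in.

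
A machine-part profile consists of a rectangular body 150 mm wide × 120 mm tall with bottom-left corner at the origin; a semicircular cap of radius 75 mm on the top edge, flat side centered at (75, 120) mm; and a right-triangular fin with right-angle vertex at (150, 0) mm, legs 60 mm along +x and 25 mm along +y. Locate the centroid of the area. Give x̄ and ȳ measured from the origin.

x̄ = 77.58 mm, ȳ = 88.01 mm

rectangular body: A = 150 × 120 = 18000.00, centroid at (75.00, 60.00).
semicircular top: A = ½π·75² = 8835.73, centroid at (75.00, 151.83).
triangular fin: A = ½·60·25 = 750.00, centroid at (170.00, 8.33).
ΣA = 27585.73 mm²
ΣAx̄ = (18000.00)(75.00) + (8835.73)(75.00) + (750.00)(170.00) = 2140179.70 mm³
ΣAȳ = (18000.00)(60.00) + (8835.73)(151.83) + (750.00)(8.33) = 2427787.52 mm³
x̄ = 2140179.70 / 27585.73 = 77.58 mm
ȳ = 2427787.52 / 27585.73 = 88.01 mm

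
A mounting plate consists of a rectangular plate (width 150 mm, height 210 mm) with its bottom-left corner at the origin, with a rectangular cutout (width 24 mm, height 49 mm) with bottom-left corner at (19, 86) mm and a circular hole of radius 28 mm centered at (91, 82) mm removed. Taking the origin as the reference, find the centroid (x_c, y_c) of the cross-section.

x_c = 75.44 mm, y_c = 106.80 mm

plate: A = 150 × 210 = 31500.00, centroid at (75.00, 105.00).
hole 1: A = −(24 × 49) = -1176.00, centroid at (31.00, 110.50).
hole 2: A = −π·28² = -2463.01, centroid at (91.00, 82.00).
ΣA = 27860.99 mm²
ΣAx_c = (31500.00)(75.00) + (-1176.00)(31.00) + (-2463.01)(91.00) = 2101910.21 mm³
ΣAy_c = (31500.00)(105.00) + (-1176.00)(110.50) + (-2463.01)(82.00) = 2975585.29 mm³
x_c = 2101910.21 / 27860.99 = 75.44 mm
y_c = 2975585.29 / 27860.99 = 106.80 mm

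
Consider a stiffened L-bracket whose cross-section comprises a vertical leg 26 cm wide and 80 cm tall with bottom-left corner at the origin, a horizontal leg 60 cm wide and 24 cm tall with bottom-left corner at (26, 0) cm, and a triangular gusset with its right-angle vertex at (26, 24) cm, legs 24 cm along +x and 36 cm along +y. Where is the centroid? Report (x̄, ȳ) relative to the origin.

vertical leg: A = 26 × 80 = 2080.00, centroid at (13.00, 40.00).
horizontal leg: A = 60 × 24 = 1440.00, centroid at (56.00, 12.00).
gusset: A = ½·24·36 = 432.00, centroid at (34.00, 36.00).
ΣA = 3952.00 cm², ΣAx̄ = 122368.00 cm³, ΣAȳ = 116032.00 cm³.
x̄ = 122368.00/3952.00 = 30.96 cm; ȳ = 116032.00/3952.00 = 29.36 cm.

x̄ = 30.96 cm, ȳ = 29.36 cm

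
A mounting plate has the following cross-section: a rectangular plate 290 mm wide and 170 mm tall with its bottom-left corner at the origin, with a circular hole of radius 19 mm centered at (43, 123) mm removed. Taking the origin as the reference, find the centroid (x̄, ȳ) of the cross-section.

plate: A = 290 × 170 = 49300.00, centroid at (145.00, 85.00).
hole: A = −π·19² = -1134.11, centroid at (43.00, 123.00).
ΣA = 48165.89 mm², ΣAx̄ = 7099733.06 mm³, ΣAȳ = 4051003.86 mm³.
x̄ = 7099733.06/48165.89 = 147.40 mm; ȳ = 4051003.86/48165.89 = 84.11 mm.

x̄ = 147.40 mm, ȳ = 84.11 mm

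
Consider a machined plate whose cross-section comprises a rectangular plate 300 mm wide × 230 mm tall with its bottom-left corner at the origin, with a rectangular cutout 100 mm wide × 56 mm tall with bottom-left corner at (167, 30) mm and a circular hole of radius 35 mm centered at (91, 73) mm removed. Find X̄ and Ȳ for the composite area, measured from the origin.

X̄ = 147.51 mm, Ȳ = 123.07 mm

Part | A | x̄ᵢ | ȳᵢ | A·x̄ᵢ | A·ȳᵢ
plate | 69000.00 | 150.00 | 115.00 | 10350000.00 | 7935000.00
hole 1 | -5600.00 | 217.00 | 58.00 | -1215200.00 | -324800.00
hole 2 | -3848.45 | 91.00 | 73.00 | -350209.04 | -280936.92
Σ | 59551.55 |  |  | 8784590.96 | 7329263.08
X̄ = 8784590.96 / 59551.55 = 147.51 mm
Ȳ = 7329263.08 / 59551.55 = 123.07 mm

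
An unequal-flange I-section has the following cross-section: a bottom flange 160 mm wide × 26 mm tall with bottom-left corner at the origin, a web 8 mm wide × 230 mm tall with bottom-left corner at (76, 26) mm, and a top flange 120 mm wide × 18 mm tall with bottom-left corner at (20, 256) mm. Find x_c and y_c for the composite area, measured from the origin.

x_c = 80.00 mm, y_c = 108.57 mm

bottom flange: A = 160 × 26 = 4160.00, centroid at (80.00, 13.00).
web: A = 8 × 230 = 1840.00, centroid at (80.00, 141.00).
top flange: A = 120 × 18 = 2160.00, centroid at (80.00, 265.00).
ΣA = 8160.00 mm², ΣAx_c = 652800.00 mm³, ΣAy_c = 885920.00 mm³.
x_c = 652800.00/8160.00 = 80.00 mm; y_c = 885920.00/8160.00 = 108.57 mm.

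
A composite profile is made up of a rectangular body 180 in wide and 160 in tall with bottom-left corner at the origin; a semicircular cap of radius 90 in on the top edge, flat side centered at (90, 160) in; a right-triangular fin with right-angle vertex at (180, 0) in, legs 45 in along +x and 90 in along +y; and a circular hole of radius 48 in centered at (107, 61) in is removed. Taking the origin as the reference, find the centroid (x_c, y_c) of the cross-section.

Part | A | x̄ᵢ | ȳᵢ | A·x̄ᵢ | A·ȳᵢ
rectangular body | 28800.00 | 90.00 | 80.00 | 2592000.00 | 2304000.00
semicircular top | 12723.45 | 90.00 | 198.20 | 1145110.52 | 2521752.04
triangular fin | 2025.00 | 195.00 | 30.00 | 394875.00 | 60750.00
hole | -7238.23 | 107.00 | 61.00 | -774490.55 | -441532.00
Σ | 36310.22 |  |  | 3357494.97 | 4444970.04
x_c = 3357494.97 / 36310.22 = 92.47 in
y_c = 4444970.04 / 36310.22 = 122.42 in

x_c = 92.47 in, y_c = 122.42 in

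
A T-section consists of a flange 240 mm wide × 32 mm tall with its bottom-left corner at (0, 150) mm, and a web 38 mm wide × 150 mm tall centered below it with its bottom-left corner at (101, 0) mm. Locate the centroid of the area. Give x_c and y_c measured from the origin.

web: A = 38 × 150 = 5700.00, centroid at (120.00, 75.00).
flange: A = 240 × 32 = 7680.00, centroid at (120.00, 166.00).
ΣA = 13380.00 mm²
ΣAx_c = (5700.00)(120.00) + (7680.00)(120.00) = 1605600.00 mm³
ΣAy_c = (5700.00)(75.00) + (7680.00)(166.00) = 1702380.00 mm³
x_c = 1605600.00 / 13380.00 = 120.00 mm
y_c = 1702380.00 / 13380.00 = 127.23 mm

x_c = 120.00 mm, y_c = 127.23 mm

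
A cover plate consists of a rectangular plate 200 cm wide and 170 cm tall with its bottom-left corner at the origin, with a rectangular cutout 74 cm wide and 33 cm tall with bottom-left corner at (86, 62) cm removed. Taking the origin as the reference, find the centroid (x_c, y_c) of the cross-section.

x_c = 98.22 cm, y_c = 85.50 cm

plate: A = 200 × 170 = 34000.00, centroid at (100.00, 85.00).
hole: A = −(74 × 33) = -2442.00, centroid at (123.00, 78.50).
ΣA = 31558.00 cm², ΣAx_c = 3099634.00 cm³, ΣAy_c = 2698303.00 cm³.
x_c = 3099634.00/31558.00 = 98.22 cm; y_c = 2698303.00/31558.00 = 85.50 cm.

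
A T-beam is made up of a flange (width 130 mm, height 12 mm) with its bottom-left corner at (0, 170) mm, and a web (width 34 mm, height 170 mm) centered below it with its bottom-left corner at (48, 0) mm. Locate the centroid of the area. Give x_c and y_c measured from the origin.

x_c = 65.00 mm, y_c = 104.34 mm

Part | A | x̄ᵢ | ȳᵢ | A·x̄ᵢ | A·ȳᵢ
web | 5780.00 | 65.00 | 85.00 | 375700.00 | 491300.00
flange | 1560.00 | 65.00 | 176.00 | 101400.00 | 274560.00
Σ | 7340.00 |  |  | 477100.00 | 765860.00
x_c = 477100.00 / 7340.00 = 65.00 mm
y_c = 765860.00 / 7340.00 = 104.34 mm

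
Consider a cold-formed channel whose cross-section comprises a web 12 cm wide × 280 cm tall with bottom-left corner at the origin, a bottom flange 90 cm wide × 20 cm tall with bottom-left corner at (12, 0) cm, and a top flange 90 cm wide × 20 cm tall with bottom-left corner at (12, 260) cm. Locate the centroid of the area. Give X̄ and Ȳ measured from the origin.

X̄ = 32.38 cm, Ȳ = 140.00 cm

web: A = 12 × 280 = 3360.00, centroid at (6.00, 140.00).
bottom flange: A = 90 × 20 = 1800.00, centroid at (57.00, 10.00).
top flange: A = 90 × 20 = 1800.00, centroid at (57.00, 270.00).
ΣA = 6960.00 cm², ΣAX̄ = 225360.00 cm³, ΣAȲ = 974400.00 cm³.
X̄ = 225360.00/6960.00 = 32.38 cm; Ȳ = 974400.00/6960.00 = 140.00 cm.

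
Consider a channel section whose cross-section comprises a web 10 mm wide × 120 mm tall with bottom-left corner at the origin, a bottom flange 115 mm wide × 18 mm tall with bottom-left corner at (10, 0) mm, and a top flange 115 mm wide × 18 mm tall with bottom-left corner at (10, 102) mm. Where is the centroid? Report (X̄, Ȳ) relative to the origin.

web: A = 10 × 120 = 1200.00, centroid at (5.00, 60.00).
bottom flange: A = 115 × 18 = 2070.00, centroid at (67.50, 9.00).
top flange: A = 115 × 18 = 2070.00, centroid at (67.50, 111.00).
ΣA = 5340.00 mm², ΣAX̄ = 285450.00 mm³, ΣAȲ = 320400.00 mm³.
X̄ = 285450.00/5340.00 = 53.46 mm; Ȳ = 320400.00/5340.00 = 60.00 mm.

X̄ = 53.46 mm, Ȳ = 60.00 mm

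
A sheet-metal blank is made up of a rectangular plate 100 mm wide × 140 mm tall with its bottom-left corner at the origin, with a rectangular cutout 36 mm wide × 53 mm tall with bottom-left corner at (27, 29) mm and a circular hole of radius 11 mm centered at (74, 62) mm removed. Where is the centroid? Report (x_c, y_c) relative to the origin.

plate: A = 100 × 140 = 14000.00, centroid at (50.00, 70.00).
hole 1: A = −(36 × 53) = -1908.00, centroid at (45.00, 55.50).
hole 2: A = −π·11² = -380.13, centroid at (74.00, 62.00).
ΣA = 11711.87 mm², ΣAx_c = 586010.18 mm³, ΣAy_c = 850537.77 mm³.
x_c = 586010.18/11711.87 = 50.04 mm; y_c = 850537.77/11711.87 = 72.62 mm.

x_c = 50.04 mm, y_c = 72.62 mm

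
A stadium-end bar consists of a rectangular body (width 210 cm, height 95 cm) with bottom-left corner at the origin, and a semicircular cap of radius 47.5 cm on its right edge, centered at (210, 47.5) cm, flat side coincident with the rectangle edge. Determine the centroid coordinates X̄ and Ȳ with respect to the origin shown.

X̄ = 123.88 cm, Ȳ = 47.50 cm

rectangular body: A = 210 × 95 = 19950.00, centroid at (105.00, 47.50).
semicircular end: A = ½π·47.5² = 3544.11, centroid at (230.16, 47.50).
ΣA = 23494.11 cm², ΣAX̄ = 2910460.85 cm³, ΣAȲ = 1115970.19 cm³.
X̄ = 2910460.85/23494.11 = 123.88 cm; Ȳ = 1115970.19/23494.11 = 47.50 cm.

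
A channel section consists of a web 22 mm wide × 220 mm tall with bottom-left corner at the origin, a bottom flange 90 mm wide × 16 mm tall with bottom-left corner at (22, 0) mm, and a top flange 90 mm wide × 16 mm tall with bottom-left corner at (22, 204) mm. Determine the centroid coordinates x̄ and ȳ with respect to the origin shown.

Part | A | x̄ᵢ | ȳᵢ | A·x̄ᵢ | A·ȳᵢ
web | 4840.00 | 11.00 | 110.00 | 53240.00 | 532400.00
bottom flange | 1440.00 | 67.00 | 8.00 | 96480.00 | 11520.00
top flange | 1440.00 | 67.00 | 212.00 | 96480.00 | 305280.00
Σ | 7720.00 |  |  | 246200.00 | 849200.00
x̄ = 246200.00 / 7720.00 = 31.89 mm
ȳ = 849200.00 / 7720.00 = 110.00 mm

x̄ = 31.89 mm, ȳ = 110.00 mm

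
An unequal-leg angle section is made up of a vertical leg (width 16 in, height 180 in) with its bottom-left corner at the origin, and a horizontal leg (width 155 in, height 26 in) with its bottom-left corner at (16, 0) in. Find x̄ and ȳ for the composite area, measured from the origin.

vertical leg: A = 16 × 180 = 2880.00, centroid at (8.00, 90.00).
horizontal leg: A = 155 × 26 = 4030.00, centroid at (93.50, 13.00).
ΣA = 6910.00 in², ΣAx̄ = 399845.00 in³, ΣAȳ = 311590.00 in³.
x̄ = 399845.00/6910.00 = 57.86 in; ȳ = 311590.00/6910.00 = 45.09 in.

x̄ = 57.86 in, ȳ = 45.09 in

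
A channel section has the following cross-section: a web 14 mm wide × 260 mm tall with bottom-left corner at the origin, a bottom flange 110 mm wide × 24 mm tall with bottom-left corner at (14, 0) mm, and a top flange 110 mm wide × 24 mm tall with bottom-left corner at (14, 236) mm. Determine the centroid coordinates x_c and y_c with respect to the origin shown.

x_c = 43.70 mm, y_c = 130.00 mm

web: A = 14 × 260 = 3640.00, centroid at (7.00, 130.00).
bottom flange: A = 110 × 24 = 2640.00, centroid at (69.00, 12.00).
top flange: A = 110 × 24 = 2640.00, centroid at (69.00, 248.00).
ΣA = 8920.00 mm²
ΣAx_c = (3640.00)(7.00) + (2640.00)(69.00) + (2640.00)(69.00) = 389800.00 mm³
ΣAy_c = (3640.00)(130.00) + (2640.00)(12.00) + (2640.00)(248.00) = 1159600.00 mm³
x_c = 389800.00 / 8920.00 = 43.70 mm
y_c = 1159600.00 / 8920.00 = 130.00 mm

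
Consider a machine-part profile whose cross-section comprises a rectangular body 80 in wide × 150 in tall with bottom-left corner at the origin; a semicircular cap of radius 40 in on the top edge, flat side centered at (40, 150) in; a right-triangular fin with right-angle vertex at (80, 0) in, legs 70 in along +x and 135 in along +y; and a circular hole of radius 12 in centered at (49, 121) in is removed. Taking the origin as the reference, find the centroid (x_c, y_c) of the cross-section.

rectangular body: A = 80 × 150 = 12000.00, centroid at (40.00, 75.00).
semicircular top: A = ½π·40² = 2513.27, centroid at (40.00, 166.98).
triangular fin: A = ½·70·135 = 4725.00, centroid at (103.33, 45.00).
hole: A = −π·12² = -452.39, centroid at (49.00, 121.00).
ΣA = 18785.88 in², ΣAx_c = 1046613.89 in³, ΣAy_c = 1477543.67 in³.
x_c = 1046613.89/18785.88 = 55.71 in; y_c = 1477543.67/18785.88 = 78.65 in.

x_c = 55.71 in, y_c = 78.65 in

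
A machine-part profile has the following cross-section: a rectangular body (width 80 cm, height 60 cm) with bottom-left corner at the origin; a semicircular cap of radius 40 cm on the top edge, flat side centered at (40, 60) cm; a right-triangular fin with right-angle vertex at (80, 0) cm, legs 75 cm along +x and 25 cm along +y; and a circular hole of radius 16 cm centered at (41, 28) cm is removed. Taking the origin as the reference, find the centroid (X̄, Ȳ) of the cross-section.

X̄ = 48.08 cm, Ȳ = 43.34 cm

rectangular body: A = 80 × 60 = 4800.00, centroid at (40.00, 30.00).
semicircular top: A = ½π·40² = 2513.27, centroid at (40.00, 76.98).
triangular fin: A = ½·75·25 = 937.50, centroid at (105.00, 8.33).
hole: A = −π·16² = -804.25, centroid at (41.00, 28.00).
ΣA = 7446.53 cm²
ΣAX̄ = (4800.00)(40.00) + (2513.27)(40.00) + (937.50)(105.00) + (-804.25)(41.00) = 357994.31 cm³
ΣAȲ = (4800.00)(30.00) + (2513.27)(76.98) + (937.50)(8.33) + (-804.25)(28.00) = 322756.68 cm³
X̄ = 357994.31 / 7446.53 = 48.08 cm
Ȳ = 322756.68 / 7446.53 = 43.34 cm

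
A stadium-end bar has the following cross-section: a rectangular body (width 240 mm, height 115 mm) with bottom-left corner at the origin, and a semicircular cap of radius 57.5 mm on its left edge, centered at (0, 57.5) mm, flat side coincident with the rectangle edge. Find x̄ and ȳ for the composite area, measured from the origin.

x̄ = 97.13 mm, ȳ = 57.50 mm

rectangular body: A = 240 × 115 = 27600.00, centroid at (120.00, 57.50).
semicircular end: A = ½π·57.5² = 5193.45, centroid at (-24.40, 57.50).
ΣA = 32793.45 mm², ΣAx̄ = 3185260.42 mm³, ΣAȳ = 1885623.11 mm³.
x̄ = 3185260.42/32793.45 = 97.13 mm; ȳ = 1885623.11/32793.45 = 57.50 mm.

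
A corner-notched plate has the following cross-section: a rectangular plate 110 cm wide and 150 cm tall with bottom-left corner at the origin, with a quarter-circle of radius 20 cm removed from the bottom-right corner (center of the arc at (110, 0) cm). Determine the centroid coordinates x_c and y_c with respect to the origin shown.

plate: A = 110 × 150 = 16500.00, centroid at (55.00, 75.00).
removed quarter-circle: A = −¼π·20² = -314.16, centroid at (101.51, 8.49).
ΣA = 16185.84 cm²
ΣAx_c = (16500.00)(55.00) + (-314.16)(101.51) = 875609.15 cm³
ΣAy_c = (16500.00)(75.00) + (-314.16)(8.49) = 1234833.33 cm³
x_c = 875609.15 / 16185.84 = 54.10 cm
y_c = 1234833.33 / 16185.84 = 76.29 cm

x_c = 54.10 cm, y_c = 76.29 cm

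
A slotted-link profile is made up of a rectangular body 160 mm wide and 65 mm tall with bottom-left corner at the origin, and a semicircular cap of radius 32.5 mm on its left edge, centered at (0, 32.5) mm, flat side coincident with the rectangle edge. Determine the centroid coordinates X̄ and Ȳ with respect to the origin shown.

X̄ = 67.10 mm, Ȳ = 32.50 mm

rectangular body: A = 160 × 65 = 10400.00, centroid at (80.00, 32.50).
semicircular end: A = ½π·32.5² = 1659.15, centroid at (-13.79, 32.50).
ΣA = 12059.15 mm²
ΣAX̄ = (10400.00)(80.00) + (1659.15)(-13.79) = 809114.58 mm³
ΣAȲ = (10400.00)(32.50) + (1659.15)(32.50) = 391922.49 mm³
X̄ = 809114.58 / 12059.15 = 67.10 mm
Ȳ = 391922.49 / 12059.15 = 32.50 mm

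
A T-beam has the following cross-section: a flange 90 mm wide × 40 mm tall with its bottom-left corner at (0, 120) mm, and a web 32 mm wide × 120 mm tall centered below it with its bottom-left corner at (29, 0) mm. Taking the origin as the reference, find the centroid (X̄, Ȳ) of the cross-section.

X̄ = 45.00 mm, Ȳ = 98.71 mm

web: A = 32 × 120 = 3840.00, centroid at (45.00, 60.00).
flange: A = 90 × 40 = 3600.00, centroid at (45.00, 140.00).
ΣA = 7440.00 mm²
ΣAX̄ = (3840.00)(45.00) + (3600.00)(45.00) = 334800.00 mm³
ΣAȲ = (3840.00)(60.00) + (3600.00)(140.00) = 734400.00 mm³
X̄ = 334800.00 / 7440.00 = 45.00 mm
Ȳ = 734400.00 / 7440.00 = 98.71 mm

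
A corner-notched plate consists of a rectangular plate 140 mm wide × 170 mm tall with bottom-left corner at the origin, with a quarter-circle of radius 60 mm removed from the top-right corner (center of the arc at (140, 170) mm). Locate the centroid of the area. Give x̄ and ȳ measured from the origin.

x̄ = 64.00 mm, ȳ = 76.97 mm

plate: A = 140 × 170 = 23800.00, centroid at (70.00, 85.00).
removed quarter-circle: A = −¼π·60² = -2827.43, centroid at (114.54, 144.54).
ΣA = 20972.57 mm²
ΣAx̄ = (23800.00)(70.00) + (-2827.43)(114.54) = 1342159.33 mm³
ΣAȳ = (23800.00)(85.00) + (-2827.43)(144.54) = 1614336.32 mm³
x̄ = 1342159.33 / 20972.57 = 64.00 mm
ȳ = 1614336.32 / 20972.57 = 76.97 mm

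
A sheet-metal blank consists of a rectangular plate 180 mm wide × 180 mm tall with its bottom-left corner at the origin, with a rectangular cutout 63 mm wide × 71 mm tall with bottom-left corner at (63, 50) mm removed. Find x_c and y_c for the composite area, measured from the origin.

plate: A = 180 × 180 = 32400.00, centroid at (90.00, 90.00).
hole: A = −(63 × 71) = -4473.00, centroid at (94.50, 85.50).
ΣA = 27927.00 mm², ΣAx_c = 2493301.50 mm³, ΣAy_c = 2533558.50 mm³.
x_c = 2493301.50/27927.00 = 89.28 mm; y_c = 2533558.50/27927.00 = 90.72 mm.

x_c = 89.28 mm, y_c = 90.72 mm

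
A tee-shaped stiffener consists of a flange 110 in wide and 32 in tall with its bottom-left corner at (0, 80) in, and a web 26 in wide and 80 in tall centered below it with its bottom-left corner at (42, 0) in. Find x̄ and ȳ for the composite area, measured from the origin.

x̄ = 55.00 in, ȳ = 75.20 in

web: A = 26 × 80 = 2080.00, centroid at (55.00, 40.00).
flange: A = 110 × 32 = 3520.00, centroid at (55.00, 96.00).
ΣA = 5600.00 in²
ΣAx̄ = (2080.00)(55.00) + (3520.00)(55.00) = 308000.00 in³
ΣAȳ = (2080.00)(40.00) + (3520.00)(96.00) = 421120.00 in³
x̄ = 308000.00 / 5600.00 = 55.00 in
ȳ = 421120.00 / 5600.00 = 75.20 in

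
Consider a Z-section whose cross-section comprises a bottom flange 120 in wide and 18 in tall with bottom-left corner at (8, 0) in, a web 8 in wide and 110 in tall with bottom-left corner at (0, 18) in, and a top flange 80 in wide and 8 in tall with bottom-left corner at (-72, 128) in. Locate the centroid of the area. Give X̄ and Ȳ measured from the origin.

bottom flange: A = 120 × 18 = 2160.00, centroid at (68.00, 9.00).
web: A = 8 × 110 = 880.00, centroid at (4.00, 73.00).
top flange: A = 80 × 8 = 640.00, centroid at (-32.00, 132.00).
ΣA = 3680.00 in², ΣAX̄ = 129920.00 in³, ΣAȲ = 168160.00 in³.
X̄ = 129920.00/3680.00 = 35.30 in; Ȳ = 168160.00/3680.00 = 45.70 in.

X̄ = 35.30 in, Ȳ = 45.70 in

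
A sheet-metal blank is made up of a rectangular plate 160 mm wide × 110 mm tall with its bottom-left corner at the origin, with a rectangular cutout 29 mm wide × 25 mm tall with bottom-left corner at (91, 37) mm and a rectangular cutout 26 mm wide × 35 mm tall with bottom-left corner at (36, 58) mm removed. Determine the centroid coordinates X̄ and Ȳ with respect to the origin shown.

X̄ = 80.61 mm, Ȳ = 54.08 mm

Part | A | x̄ᵢ | ȳᵢ | A·x̄ᵢ | A·ȳᵢ
plate | 17600.00 | 80.00 | 55.00 | 1408000.00 | 968000.00
hole 1 | -725.00 | 105.50 | 49.50 | -76487.50 | -35887.50
hole 2 | -910.00 | 49.00 | 75.50 | -44590.00 | -68705.00
Σ | 15965.00 |  |  | 1286922.50 | 863407.50
X̄ = 1286922.50 / 15965.00 = 80.61 mm
Ȳ = 863407.50 / 15965.00 = 54.08 mm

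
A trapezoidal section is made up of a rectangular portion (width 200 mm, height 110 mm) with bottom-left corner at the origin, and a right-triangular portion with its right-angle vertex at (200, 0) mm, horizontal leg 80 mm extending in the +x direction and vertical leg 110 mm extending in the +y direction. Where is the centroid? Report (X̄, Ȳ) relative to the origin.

rectangular portion: A = 200 × 110 = 22000.00, centroid at (100.00, 55.00).
triangular portion: A = ½·80·110 = 4400.00, centroid at (226.67, 36.67).
ΣA = 26400.00 mm²
ΣAX̄ = (22000.00)(100.00) + (4400.00)(226.67) = 3197333.33 mm³
ΣAȲ = (22000.00)(55.00) + (4400.00)(36.67) = 1371333.33 mm³
X̄ = 3197333.33 / 26400.00 = 121.11 mm
Ȳ = 1371333.33 / 26400.00 = 51.94 mm

X̄ = 121.11 mm, Ȳ = 51.94 mm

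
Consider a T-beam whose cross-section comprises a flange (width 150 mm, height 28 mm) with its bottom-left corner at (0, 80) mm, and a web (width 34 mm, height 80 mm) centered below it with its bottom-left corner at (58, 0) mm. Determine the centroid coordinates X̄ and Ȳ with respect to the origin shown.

web: A = 34 × 80 = 2720.00, centroid at (75.00, 40.00).
flange: A = 150 × 28 = 4200.00, centroid at (75.00, 94.00).
ΣA = 6920.00 mm², ΣAX̄ = 519000.00 mm³, ΣAȲ = 503600.00 mm³.
X̄ = 519000.00/6920.00 = 75.00 mm; Ȳ = 503600.00/6920.00 = 72.77 mm.

X̄ = 75.00 mm, Ȳ = 72.77 mm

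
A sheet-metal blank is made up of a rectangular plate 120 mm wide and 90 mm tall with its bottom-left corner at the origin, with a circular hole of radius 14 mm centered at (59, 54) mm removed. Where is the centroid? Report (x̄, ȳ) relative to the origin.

x̄ = 60.06 mm, ȳ = 44.46 mm

Part | A | x̄ᵢ | ȳᵢ | A·x̄ᵢ | A·ȳᵢ
plate | 10800.00 | 60.00 | 45.00 | 648000.00 | 486000.00
hole | -615.75 | 59.00 | 54.00 | -36329.38 | -33250.62
Σ | 10184.25 |  |  | 611670.62 | 452749.38
x̄ = 611670.62 / 10184.25 = 60.06 mm
ȳ = 452749.38 / 10184.25 = 44.46 mm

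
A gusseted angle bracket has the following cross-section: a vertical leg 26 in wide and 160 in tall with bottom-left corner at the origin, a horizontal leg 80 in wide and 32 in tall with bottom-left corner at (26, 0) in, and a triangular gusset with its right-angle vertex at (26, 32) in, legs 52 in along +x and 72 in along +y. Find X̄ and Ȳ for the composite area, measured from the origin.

vertical leg: A = 26 × 160 = 4160.00, centroid at (13.00, 80.00).
horizontal leg: A = 80 × 32 = 2560.00, centroid at (66.00, 16.00).
gusset: A = ½·52·72 = 1872.00, centroid at (43.33, 56.00).
ΣA = 8592.00 in², ΣAX̄ = 304160.00 in³, ΣAȲ = 478592.00 in³.
X̄ = 304160.00/8592.00 = 35.40 in; Ȳ = 478592.00/8592.00 = 55.70 in.

X̄ = 35.40 in, Ȳ = 55.70 in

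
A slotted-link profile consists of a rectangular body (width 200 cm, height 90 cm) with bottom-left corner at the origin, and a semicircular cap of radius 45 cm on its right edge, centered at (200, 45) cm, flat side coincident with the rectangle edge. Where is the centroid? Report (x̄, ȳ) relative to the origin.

rectangular body: A = 200 × 90 = 18000.00, centroid at (100.00, 45.00).
semicircular end: A = ½π·45² = 3180.86, centroid at (219.10, 45.00).
ΣA = 21180.86 cm²
ΣAx̄ = (18000.00)(100.00) + (3180.86)(219.10) = 2496922.51 cm³
ΣAȳ = (18000.00)(45.00) + (3180.86)(45.00) = 953138.82 cm³
x̄ = 2496922.51 / 21180.86 = 117.89 cm
ȳ = 953138.82 / 21180.86 = 45.00 cm

x̄ = 117.89 cm, ȳ = 45.00 cm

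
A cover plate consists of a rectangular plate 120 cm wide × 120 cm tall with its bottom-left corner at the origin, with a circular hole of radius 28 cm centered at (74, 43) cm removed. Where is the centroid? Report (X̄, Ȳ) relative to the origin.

plate: A = 120 × 120 = 14400.00, centroid at (60.00, 60.00).
hole: A = −π·28² = -2463.01, centroid at (74.00, 43.00).
ΣA = 11936.99 cm², ΣAX̄ = 681737.36 cm³, ΣAȲ = 758090.63 cm³.
X̄ = 681737.36/11936.99 = 57.11 cm; Ȳ = 758090.63/11936.99 = 63.51 cm.

X̄ = 57.11 cm, Ȳ = 63.51 cm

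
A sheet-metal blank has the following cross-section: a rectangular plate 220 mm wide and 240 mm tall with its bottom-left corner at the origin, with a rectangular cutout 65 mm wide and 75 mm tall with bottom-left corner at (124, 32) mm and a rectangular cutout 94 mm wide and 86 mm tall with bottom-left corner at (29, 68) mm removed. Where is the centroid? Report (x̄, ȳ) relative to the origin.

plate: A = 220 × 240 = 52800.00, centroid at (110.00, 120.00).
hole 1: A = −(65 × 75) = -4875.00, centroid at (156.50, 69.50).
hole 2: A = −(94 × 86) = -8084.00, centroid at (76.00, 111.00).
ΣA = 39841.00 mm², ΣAx̄ = 4430678.50 mm³, ΣAȳ = 5099863.50 mm³.
x̄ = 4430678.50/39841.00 = 111.21 mm; ȳ = 5099863.50/39841.00 = 128.01 mm.

x̄ = 111.21 mm, ȳ = 128.01 mm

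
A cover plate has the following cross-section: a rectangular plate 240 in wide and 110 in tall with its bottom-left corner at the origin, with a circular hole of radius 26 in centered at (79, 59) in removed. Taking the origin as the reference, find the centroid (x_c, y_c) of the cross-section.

x_c = 123.59 in, y_c = 54.65 in

plate: A = 240 × 110 = 26400.00, centroid at (120.00, 55.00).
hole: A = −π·26² = -2123.72, centroid at (79.00, 59.00).
ΣA = 24276.28 in²
ΣAx_c = (26400.00)(120.00) + (-2123.72)(79.00) = 3000226.39 in³
ΣAy_c = (26400.00)(55.00) + (-2123.72)(59.00) = 1326700.72 in³
x_c = 3000226.39 / 24276.28 = 123.59 in
y_c = 1326700.72 / 24276.28 = 54.65 in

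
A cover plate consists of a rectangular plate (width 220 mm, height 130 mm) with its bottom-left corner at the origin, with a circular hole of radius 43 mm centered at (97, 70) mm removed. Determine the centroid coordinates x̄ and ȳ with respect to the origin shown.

plate: A = 220 × 130 = 28600.00, centroid at (110.00, 65.00).
hole: A = −π·43² = -5808.80, centroid at (97.00, 70.00).
ΣA = 22791.20 mm², ΣAx̄ = 2582545.93 mm³, ΣAȳ = 1452383.66 mm³.
x̄ = 2582545.93/22791.20 = 113.31 mm; ȳ = 1452383.66/22791.20 = 63.73 mm.

x̄ = 113.31 mm, ȳ = 63.73 mm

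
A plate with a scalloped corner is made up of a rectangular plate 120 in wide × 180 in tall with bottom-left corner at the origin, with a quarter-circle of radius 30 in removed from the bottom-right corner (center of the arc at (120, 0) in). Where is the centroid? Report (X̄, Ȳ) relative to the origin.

Part | A | x̄ᵢ | ȳᵢ | A·x̄ᵢ | A·ȳᵢ
plate | 21600.00 | 60.00 | 90.00 | 1296000.00 | 1944000.00
removed quarter-circle | -706.86 | 107.27 | 12.73 | -75823.00 | -9000.00
Σ | 20893.14 |  |  | 1220177.00 | 1935000.00
X̄ = 1220177.00 / 20893.14 = 58.40 in
Ȳ = 1935000.00 / 20893.14 = 92.61 in

X̄ = 58.40 in, Ȳ = 92.61 in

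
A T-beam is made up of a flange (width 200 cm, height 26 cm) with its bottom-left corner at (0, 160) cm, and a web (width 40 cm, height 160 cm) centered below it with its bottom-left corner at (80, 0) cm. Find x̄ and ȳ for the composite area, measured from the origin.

web: A = 40 × 160 = 6400.00, centroid at (100.00, 80.00).
flange: A = 200 × 26 = 5200.00, centroid at (100.00, 173.00).
ΣA = 11600.00 cm², ΣAx̄ = 1160000.00 cm³, ΣAȳ = 1411600.00 cm³.
x̄ = 1160000.00/11600.00 = 100.00 cm; ȳ = 1411600.00/11600.00 = 121.69 cm.

x̄ = 100.00 cm, ȳ = 121.69 cm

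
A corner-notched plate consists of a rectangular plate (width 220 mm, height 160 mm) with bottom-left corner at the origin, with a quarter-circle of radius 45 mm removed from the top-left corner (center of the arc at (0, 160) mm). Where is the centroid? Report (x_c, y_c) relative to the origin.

x_c = 114.30 mm, y_c = 77.12 mm

Part | A | x̄ᵢ | ȳᵢ | A·x̄ᵢ | A·ȳᵢ
plate | 35200.00 | 110.00 | 80.00 | 3872000.00 | 2816000.00
removed quarter-circle | -1590.43 | 19.10 | 140.90 | -30375.00 | -224094.00
Σ | 33609.57 |  |  | 3841625.00 | 2591906.00
x_c = 3841625.00 / 33609.57 = 114.30 mm
y_c = 2591906.00 / 33609.57 = 77.12 mm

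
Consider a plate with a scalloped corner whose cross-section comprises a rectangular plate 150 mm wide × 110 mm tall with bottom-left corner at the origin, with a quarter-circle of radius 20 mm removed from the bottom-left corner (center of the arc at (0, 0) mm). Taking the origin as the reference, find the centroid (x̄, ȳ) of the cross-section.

x̄ = 76.29 mm, ȳ = 55.90 mm

Part | A | x̄ᵢ | ȳᵢ | A·x̄ᵢ | A·ȳᵢ
plate | 16500.00 | 75.00 | 55.00 | 1237500.00 | 907500.00
removed quarter-circle | -314.16 | 8.49 | 8.49 | -2666.67 | -2666.67
Σ | 16185.84 |  |  | 1234833.33 | 904833.33
x̄ = 1234833.33 / 16185.84 = 76.29 mm
ȳ = 904833.33 / 16185.84 = 55.90 mm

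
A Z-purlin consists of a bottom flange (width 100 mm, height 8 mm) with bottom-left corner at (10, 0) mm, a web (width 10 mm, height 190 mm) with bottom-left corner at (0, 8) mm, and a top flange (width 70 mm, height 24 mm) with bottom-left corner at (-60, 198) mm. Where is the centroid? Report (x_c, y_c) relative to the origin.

Part | A | x̄ᵢ | ȳᵢ | A·x̄ᵢ | A·ȳᵢ
bottom flange | 800.00 | 60.00 | 4.00 | 48000.00 | 3200.00
web | 1900.00 | 5.00 | 103.00 | 9500.00 | 195700.00
top flange | 1680.00 | -25.00 | 210.00 | -42000.00 | 352800.00
Σ | 4380.00 |  |  | 15500.00 | 551700.00
x_c = 15500.00 / 4380.00 = 3.54 mm
y_c = 551700.00 / 4380.00 = 125.96 mm

x_c = 3.54 mm, y_c = 125.96 mm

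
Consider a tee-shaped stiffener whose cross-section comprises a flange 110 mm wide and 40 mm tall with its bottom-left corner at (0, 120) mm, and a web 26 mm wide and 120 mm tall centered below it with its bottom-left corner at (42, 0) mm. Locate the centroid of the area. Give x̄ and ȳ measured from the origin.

Part | A | x̄ᵢ | ȳᵢ | A·x̄ᵢ | A·ȳᵢ
web | 3120.00 | 55.00 | 60.00 | 171600.00 | 187200.00
flange | 4400.00 | 55.00 | 140.00 | 242000.00 | 616000.00
Σ | 7520.00 |  |  | 413600.00 | 803200.00
x̄ = 413600.00 / 7520.00 = 55.00 mm
ȳ = 803200.00 / 7520.00 = 106.81 mm

x̄ = 55.00 mm, ȳ = 106.81 mm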